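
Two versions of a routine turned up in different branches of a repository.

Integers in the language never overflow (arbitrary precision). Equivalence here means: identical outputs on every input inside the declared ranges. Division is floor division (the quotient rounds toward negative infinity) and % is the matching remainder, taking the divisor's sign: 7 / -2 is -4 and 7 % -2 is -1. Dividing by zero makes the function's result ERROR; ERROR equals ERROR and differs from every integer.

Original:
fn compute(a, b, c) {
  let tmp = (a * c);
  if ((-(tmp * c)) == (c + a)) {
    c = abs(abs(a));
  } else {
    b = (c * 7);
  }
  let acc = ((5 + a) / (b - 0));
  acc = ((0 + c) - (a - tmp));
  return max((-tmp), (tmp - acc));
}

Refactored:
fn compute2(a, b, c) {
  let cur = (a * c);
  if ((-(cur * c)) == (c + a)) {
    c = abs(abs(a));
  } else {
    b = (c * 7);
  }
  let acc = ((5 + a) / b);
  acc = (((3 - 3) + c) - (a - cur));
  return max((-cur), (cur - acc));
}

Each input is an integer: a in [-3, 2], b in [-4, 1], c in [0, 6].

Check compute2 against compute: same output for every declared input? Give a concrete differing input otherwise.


This is a faithful refactor — local variable names differ; also constant usage differs, but the computed results match everywhere.
One worked example (a=-2, b=0, c=6) — compute: tmp=-12, then ((-(tmp * c)) == (c + a)) is false, then b=42, then acc=0, then acc=-4, then returns 12; compute2: cur=-12, then ((-(cur * c)) == (c + a)) is false, then b=42, then acc=0, then acc=-4, then returns 12; agreement on 12.
Checked all 252 inputs in the declared domain: the outputs agree on every one.
verdict: equivalent


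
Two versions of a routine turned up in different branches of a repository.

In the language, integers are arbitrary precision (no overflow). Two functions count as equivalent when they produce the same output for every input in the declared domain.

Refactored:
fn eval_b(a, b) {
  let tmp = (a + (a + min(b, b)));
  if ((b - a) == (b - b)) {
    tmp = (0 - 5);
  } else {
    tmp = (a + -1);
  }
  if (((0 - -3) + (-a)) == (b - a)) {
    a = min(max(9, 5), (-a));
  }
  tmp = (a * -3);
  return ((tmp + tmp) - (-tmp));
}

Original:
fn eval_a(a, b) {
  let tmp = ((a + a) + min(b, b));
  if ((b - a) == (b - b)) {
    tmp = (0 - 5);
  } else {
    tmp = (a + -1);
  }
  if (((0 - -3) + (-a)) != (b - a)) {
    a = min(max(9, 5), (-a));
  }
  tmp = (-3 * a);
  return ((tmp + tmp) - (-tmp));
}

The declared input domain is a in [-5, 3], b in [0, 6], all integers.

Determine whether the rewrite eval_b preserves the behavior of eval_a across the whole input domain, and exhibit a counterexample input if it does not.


Try a=-5, b=0.
eval_a: tmp becomes -10; next ((b - a) == (b - b)) evaluates to false; next tmp becomes -6; next (((0 - -3) + (-a)) != (b - a)) evaluates to true; next a becomes 5; next tmp becomes -15; next final value -45
eval_b: tmp becomes -10; next ((b - a) == (b - b)) evaluates to false; next tmp becomes -6; next (((0 - -3) + (-a)) == (b - a)) evaluates to false; next tmp becomes 15; next final value 45
-45 vs 45 — the two versions disagree here.
verdict: not equivalent; witness: a=-5, b=0


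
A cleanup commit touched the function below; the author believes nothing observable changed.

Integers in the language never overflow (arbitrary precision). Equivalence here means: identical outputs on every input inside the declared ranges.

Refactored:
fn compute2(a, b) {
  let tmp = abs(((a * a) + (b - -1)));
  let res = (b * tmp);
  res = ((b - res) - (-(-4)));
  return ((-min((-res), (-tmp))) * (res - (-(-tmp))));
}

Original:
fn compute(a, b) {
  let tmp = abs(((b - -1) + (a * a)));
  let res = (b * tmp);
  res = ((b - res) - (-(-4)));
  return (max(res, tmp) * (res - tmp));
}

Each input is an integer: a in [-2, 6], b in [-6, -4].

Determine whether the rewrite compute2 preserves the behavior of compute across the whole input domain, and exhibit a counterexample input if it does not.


Reading the diff, among the changes: min/max/abs usage differs.
One worked example (a=2, b=-5) — compute: tmp := 0 | res := 0 | res := -9 | result 0; compute2: tmp := 0 | res := 0 | res := -9 | result 0; agreement on 0.
An exhaustive pass over the 27 declared inputs shows identical outputs.
verdict: equivalent


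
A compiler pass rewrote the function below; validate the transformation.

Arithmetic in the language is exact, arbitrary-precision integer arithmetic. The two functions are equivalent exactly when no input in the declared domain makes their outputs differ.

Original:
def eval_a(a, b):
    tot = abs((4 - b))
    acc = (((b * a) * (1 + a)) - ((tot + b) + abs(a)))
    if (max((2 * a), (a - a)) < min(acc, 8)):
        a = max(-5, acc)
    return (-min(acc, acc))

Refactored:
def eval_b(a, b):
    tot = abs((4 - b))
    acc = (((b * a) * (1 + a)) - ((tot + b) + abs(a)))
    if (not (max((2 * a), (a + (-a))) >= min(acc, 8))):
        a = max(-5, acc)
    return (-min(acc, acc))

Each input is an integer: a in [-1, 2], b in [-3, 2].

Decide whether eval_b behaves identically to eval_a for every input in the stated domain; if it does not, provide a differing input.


Behavior is preserved: although arithmetic usage differs, comparison usage differs, boolean connective usage differs, the outputs never diverge.
Tracing a=2, b=1: eval_a: tot=3, then acc=0, then (max((2 * a), (a - a)) < min(acc, 8)) is false, then returns 0 | eval_b: tot=3, then acc=0, then (not (max((2 * a), (a + (-a))) >= min(acc, 8))) is false, then returns 0 — matching result 0.
An exhaustive pass over the 24 declared inputs shows identical outputs.
verdict: equivalent


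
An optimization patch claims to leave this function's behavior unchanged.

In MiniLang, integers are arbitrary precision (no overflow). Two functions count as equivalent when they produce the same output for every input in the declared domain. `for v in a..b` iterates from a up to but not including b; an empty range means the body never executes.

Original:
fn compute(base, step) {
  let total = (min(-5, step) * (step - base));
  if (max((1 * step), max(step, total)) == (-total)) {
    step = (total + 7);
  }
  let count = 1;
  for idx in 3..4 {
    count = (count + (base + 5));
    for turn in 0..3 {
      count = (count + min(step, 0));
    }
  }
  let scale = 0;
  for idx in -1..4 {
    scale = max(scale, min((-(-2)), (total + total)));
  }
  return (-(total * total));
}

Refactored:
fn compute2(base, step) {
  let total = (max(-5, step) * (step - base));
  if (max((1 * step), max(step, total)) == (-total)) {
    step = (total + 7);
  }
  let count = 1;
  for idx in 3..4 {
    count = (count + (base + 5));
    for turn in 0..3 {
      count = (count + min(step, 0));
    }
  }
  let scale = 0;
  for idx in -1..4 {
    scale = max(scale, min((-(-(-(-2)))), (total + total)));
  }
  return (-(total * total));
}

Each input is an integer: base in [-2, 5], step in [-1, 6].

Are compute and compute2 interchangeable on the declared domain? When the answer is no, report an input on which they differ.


Input base=-2, step=-1: -25 from compute versus -1 from compute2.
verdict: not equivalent; witness: base=-2, step=-1


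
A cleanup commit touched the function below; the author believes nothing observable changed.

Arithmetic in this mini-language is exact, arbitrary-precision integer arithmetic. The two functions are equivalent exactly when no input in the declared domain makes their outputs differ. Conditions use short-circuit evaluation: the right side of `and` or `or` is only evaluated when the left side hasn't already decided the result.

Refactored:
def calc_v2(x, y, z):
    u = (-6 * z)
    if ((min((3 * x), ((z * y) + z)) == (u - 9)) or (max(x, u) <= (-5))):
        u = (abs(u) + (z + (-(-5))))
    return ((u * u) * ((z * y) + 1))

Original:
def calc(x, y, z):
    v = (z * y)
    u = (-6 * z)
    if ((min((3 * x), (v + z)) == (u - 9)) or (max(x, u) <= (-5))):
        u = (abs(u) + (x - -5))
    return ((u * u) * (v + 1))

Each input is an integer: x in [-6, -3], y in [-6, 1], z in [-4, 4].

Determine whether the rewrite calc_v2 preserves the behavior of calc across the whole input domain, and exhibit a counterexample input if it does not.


Evaluate both at x=-6, y=-6, z=1.
calc: v=-6, then u=-6, then ((min((3 * x), (v + z)) == (u - 9)) or (max(x, u) <= (-5))) is true, then u=5, then returns -125
calc_v2: u=-6, then ((min((3 * x), ((z * y) + z)) == (u - 9)) or (max(x, u) <= (-5))) is true, then u=12, then returns -720
-125 vs -720 — the two versions disagree here.
verdict: not equivalent; witness: x=-6, y=-6, z=1


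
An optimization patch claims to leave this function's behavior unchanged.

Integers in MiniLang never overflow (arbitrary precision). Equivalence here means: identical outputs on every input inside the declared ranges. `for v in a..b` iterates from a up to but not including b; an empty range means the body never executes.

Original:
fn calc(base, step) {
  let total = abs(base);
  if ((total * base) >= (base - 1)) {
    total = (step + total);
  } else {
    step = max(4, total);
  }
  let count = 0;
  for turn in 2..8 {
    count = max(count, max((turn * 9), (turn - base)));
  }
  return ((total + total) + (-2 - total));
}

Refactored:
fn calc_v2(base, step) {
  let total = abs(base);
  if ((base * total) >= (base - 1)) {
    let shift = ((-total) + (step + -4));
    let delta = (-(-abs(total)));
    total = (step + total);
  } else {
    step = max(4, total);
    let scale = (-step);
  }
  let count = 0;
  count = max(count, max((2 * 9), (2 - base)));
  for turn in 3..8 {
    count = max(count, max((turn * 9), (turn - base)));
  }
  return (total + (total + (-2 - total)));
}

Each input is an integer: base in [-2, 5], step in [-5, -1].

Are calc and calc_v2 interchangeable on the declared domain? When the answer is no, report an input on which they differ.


Equivalent — the differences include loop structure differs, plus constant usage differs, plus min/max/abs usage differs, plus statement counts differ, plus arithmetic usage differs, plus local variable names differ, yet no declared input distinguishes the two.
Spot check at base=-1, step=-5 — calc: total=1, then ((total * base) >= (base - 1)) is true, then total=-4, then count=0, then (turn=2), then count=18, then (turn=3), then count=27, then (turn=4), then count=36, then (turn=5), then count=45, then (turn=6), then count=54, then (turn=7), then count=63, then returns -6. calc_v2: total=1, then ((base * total) >= (base - 1)) is true, then shift=-10, then delta=1, then total=-4, then count=0, then count=18, then (turn=3), then count=27, then (turn=4), then count=36, then (turn=5), then count=45, then (turn=6), then count=54, then (turn=7), then count=63, then returns -6. Both give -6.
Sweeping the whole domain (40 inputs) finds no disagreement.
verdict: equivalent


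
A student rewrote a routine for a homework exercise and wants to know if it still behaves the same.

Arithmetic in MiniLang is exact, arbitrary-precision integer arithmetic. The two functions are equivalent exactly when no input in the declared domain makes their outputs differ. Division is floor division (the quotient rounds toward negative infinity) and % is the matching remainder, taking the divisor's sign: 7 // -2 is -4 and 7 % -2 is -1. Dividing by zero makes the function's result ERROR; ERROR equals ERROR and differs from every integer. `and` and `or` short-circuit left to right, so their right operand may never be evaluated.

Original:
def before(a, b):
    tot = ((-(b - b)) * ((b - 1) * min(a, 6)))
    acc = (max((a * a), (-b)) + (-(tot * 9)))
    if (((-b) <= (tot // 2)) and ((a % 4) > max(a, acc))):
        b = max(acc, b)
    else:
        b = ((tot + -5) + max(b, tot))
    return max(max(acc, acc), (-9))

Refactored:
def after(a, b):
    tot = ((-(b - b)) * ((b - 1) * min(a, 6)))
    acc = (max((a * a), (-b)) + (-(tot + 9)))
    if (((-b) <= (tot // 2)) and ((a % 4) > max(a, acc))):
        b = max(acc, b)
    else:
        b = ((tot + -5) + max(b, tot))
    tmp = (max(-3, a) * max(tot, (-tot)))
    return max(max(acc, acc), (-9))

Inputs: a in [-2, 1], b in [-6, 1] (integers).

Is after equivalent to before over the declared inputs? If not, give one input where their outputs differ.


Take a=-2, b=-6.
before: tot = 0; acc = 6; (((-b) <= (tot // 2)) and ((a % 4) > max(a, acc))) -> false; b = -5; return 6
after: tot = 0; acc = -3; (((-b) <= (tot // 2)) and ((a % 4) > max(a, acc))) -> false; b = -5; tmp = 0; return -3
6 and -3 differ, so these are not the same function on this domain.
verdict: not equivalent; witness: a=-2, b=-6


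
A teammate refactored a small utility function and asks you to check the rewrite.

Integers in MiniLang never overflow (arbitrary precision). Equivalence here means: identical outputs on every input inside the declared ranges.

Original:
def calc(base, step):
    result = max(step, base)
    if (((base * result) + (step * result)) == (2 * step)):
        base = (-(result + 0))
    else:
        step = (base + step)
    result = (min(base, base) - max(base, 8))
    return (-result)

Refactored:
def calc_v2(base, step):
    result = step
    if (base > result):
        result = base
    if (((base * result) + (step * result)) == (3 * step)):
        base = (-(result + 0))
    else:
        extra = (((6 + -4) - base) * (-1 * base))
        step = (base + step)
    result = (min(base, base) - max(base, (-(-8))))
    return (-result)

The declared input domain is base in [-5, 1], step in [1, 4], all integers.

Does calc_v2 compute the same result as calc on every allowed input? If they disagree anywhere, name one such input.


Take base=-2, step=4.
calc: result=4, then (((base * result) + (step * result)) == (2 * step)) is true, then base=-4, then result=-12, then returns 12
calc_v2: result=4, then (base > result) is false, then (((base * result) + (step * result)) == (3 * step)) is false, then extra=8, then step=2, then result=-10, then returns 10
12 vs 10 — the two versions disagree here.
verdict: not equivalent; witness: base=-2, step=4


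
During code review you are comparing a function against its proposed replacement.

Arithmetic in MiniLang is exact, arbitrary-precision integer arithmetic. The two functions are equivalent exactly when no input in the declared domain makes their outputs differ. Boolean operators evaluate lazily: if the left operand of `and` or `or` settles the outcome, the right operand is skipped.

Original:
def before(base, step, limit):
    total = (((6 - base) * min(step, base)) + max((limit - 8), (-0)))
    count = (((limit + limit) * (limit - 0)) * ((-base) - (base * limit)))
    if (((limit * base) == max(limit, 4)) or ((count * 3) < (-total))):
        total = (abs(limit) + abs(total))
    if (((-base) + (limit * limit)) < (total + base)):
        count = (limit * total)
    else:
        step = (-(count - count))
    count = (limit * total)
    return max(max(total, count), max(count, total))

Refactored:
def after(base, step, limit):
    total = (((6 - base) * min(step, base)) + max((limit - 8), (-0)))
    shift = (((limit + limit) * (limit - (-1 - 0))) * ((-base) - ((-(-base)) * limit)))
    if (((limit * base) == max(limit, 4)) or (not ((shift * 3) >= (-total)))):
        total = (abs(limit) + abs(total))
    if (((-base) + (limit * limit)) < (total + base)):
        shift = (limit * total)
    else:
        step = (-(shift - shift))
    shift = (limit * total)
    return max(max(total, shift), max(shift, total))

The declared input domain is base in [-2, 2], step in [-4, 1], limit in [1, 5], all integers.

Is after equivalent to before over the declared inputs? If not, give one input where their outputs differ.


There is a counterexample at base=-2, step=-4, limit=1: 33 on one side, -32 on the other.
before: total=-32, then count=8, then (((limit * base) == max(limit, 4)) or ((count * 3) < (-total))) is true, then total=33, then (((-base) + (limit * limit)) < (total + base)) is true, then count=33, then count=33, then returns 33
after: total=-32, then shift=16, then (((limit * base) == max(limit, 4)) or (not ((shift * 3) >= (-total)))) is false, then (((-base) + (limit * limit)) < (total + base)) is false, then step=0, then shift=-32, then returns -32
verdict: not equivalent; witness: base=-2, step=-4, limit=1


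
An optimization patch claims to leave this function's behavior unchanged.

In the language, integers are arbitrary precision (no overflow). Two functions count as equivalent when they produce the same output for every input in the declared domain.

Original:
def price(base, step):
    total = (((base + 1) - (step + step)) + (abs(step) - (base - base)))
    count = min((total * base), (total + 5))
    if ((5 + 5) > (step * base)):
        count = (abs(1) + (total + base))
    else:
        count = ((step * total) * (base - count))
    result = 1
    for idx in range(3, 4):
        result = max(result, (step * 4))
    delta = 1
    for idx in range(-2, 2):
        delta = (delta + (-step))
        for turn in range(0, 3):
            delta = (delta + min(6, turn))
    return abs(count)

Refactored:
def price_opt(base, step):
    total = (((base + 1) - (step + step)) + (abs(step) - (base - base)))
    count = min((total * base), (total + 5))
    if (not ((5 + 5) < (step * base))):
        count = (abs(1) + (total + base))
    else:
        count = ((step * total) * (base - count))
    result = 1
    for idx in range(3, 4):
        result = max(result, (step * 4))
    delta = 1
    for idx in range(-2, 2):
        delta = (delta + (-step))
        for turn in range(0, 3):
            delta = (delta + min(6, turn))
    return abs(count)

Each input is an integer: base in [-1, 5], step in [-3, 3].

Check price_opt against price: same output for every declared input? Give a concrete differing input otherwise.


These are not equivalent — on base=5, step=2 the outputs split (32 vs 10).
price: total = 4; count = 9; ((5 + 5) > (step * base)) -> false; count = -32; result = 1; [idx=3]; result = 8; delta = 1; [idx=-2]; delta = -1; [turn=0]; delta = -1; [turn=1]; delta = 0; [turn=2]; delta = 2; [idx=-1]; delta = 0; [turn=0]; delta = 0; [turn=1]; delta = 1; [turn=2]; delta = 3; [idx=0]; delta = 1; [turn=0]; delta = 1; [turn=1]; delta = 2; [turn=2]; delta = 4; [idx=1]; delta = 2; [turn=0]; delta = 2; [turn=1]; delta = 3; [turn=2]; delta = 5; return 32
price_opt: total = 4; count = 9; (not ((5 + 5) < (step * base))) -> true; count = 10; result = 1; [idx=3]; result = 8; delta = 1; [idx=-2]; delta = -1; [turn=0]; delta = -1; [turn=1]; delta = 0; [turn=2]; delta = 2; [idx=-1]; delta = 0; [turn=0]; delta = 0; [turn=1]; delta = 1; [turn=2]; delta = 3; [idx=0]; delta = 1; [turn=0]; delta = 1; [turn=1]; delta = 2; [turn=2]; delta = 4; [idx=1]; delta = 2; [turn=0]; delta = 2; [turn=1]; delta = 3; [turn=2]; delta = 5; return 10
verdict: not equivalent; witness: base=5, step=2


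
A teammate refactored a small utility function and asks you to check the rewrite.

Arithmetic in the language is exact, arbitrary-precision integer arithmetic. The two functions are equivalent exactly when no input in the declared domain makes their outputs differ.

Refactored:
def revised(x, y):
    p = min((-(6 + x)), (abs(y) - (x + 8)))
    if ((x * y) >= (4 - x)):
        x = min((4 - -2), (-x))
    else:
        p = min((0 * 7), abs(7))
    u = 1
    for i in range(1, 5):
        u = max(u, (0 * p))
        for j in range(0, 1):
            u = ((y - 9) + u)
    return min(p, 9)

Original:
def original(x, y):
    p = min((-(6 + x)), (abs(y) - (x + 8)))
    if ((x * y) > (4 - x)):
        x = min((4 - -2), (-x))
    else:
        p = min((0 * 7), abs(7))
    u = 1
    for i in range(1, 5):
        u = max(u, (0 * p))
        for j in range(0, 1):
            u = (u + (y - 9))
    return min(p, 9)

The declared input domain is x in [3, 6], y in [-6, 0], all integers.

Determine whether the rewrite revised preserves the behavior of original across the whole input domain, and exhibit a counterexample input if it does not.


There is a counterexample at x=4, y=0: 0 on one side, -12 on the other.
original: p := -12 | ((x * y) > (4 - x)): false | p := 0 | u := 1 | iter i=1: | u := 1 | iter j=0: | u := -8 | iter i=2: | u := 0 | iter j=0: | u := -9 | iter i=3: | u := 0 | iter j=0: | u := -9 | iter i=4: | u := 0 | iter j=0: | u := -9 | result 0
revised: p := -12 | ((x * y) >= (4 - x)): true | x := -4 | u := 1 | iter i=1: | u := 1 | iter j=0: | u := -8 | iter i=2: | u := 0 | iter j=0: | u := -9 | iter i=3: | u := 0 | iter j=0: | u := -9 | iter i=4: | u := 0 | iter j=0: | u := -9 | result -12
verdict: not equivalent; witness: x=4, y=0


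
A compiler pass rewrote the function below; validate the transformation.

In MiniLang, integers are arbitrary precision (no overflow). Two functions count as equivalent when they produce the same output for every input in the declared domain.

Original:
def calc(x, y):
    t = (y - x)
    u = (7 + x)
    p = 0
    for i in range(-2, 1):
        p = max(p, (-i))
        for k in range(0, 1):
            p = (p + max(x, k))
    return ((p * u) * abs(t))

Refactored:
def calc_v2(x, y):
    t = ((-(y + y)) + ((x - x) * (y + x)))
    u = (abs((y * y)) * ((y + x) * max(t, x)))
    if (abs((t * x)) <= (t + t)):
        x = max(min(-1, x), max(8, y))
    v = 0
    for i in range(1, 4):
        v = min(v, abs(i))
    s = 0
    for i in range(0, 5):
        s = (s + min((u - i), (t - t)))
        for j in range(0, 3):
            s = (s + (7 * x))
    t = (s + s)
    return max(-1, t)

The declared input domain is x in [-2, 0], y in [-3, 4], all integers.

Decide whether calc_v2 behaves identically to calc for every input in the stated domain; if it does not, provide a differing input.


Try x=-2, y=-3.
calc: t becomes -1; next u becomes 5; next p becomes 0; next at i=-2:; next p becomes 2; next at k=0:; next p becomes 2; next at i=-1:; next p becomes 2; next at k=0:; next p becomes 2; next at i=0:; next p becomes 2; next at k=0:; next p becomes 2; next final value 10
calc_v2: t becomes 6; next u becomes -270; next (abs((t * x)) <= (t + t)) evaluates to true; next x becomes 8; next v becomes 0; next at i=1:; next v becomes 0; next at i=2:; next v becomes 0; next at i=3:; next v becomes 0; next s becomes 0; next at i=0:; next s becomes -270; next at j=0:; next s becomes -214; next at j=1:; next s becomes -158; next at j=2:; next s becomes -102; next at i=1:; next s becomes -373; next at j=0:; next s becomes -317; next at j=1:; next s becomes -261; next at j=2:; next s becomes -205; next at i=2:; next s becomes -477; next at j=0:; next s becomes -421; next at j=1:; next s becomes -365; next at j=2:; next s becomes -309; next at i=3:; next s becomes -582; next at j=0:; next s becomes -526; next at j=1:; next s becomes -470; next at j=2:; next s becomes -414; next at i=4:; next s becomes -688; next at j=0:; next s becomes -632; next at j=1:; next s becomes -576; next at j=2:; next s becomes -520; next t becomes -1040; next final value -1
10 against -1: the behavior changed.
verdict: not equivalent; witness: x=-2, y=-3


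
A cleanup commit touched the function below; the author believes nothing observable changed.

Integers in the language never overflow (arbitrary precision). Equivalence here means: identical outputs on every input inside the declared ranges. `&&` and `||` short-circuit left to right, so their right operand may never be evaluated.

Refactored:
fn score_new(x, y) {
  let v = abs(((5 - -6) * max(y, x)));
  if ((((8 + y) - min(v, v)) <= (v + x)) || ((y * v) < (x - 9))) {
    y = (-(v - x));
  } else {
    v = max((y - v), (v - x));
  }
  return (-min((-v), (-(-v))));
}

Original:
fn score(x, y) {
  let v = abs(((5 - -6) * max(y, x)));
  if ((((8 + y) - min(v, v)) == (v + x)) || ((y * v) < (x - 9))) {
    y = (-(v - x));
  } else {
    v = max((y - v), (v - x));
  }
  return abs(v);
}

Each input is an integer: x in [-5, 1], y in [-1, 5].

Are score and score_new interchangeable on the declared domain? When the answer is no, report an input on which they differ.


At x=-5, y=-1: score gives 16, score_new gives 11.
verdict: not equivalent; witness: x=-5, y=-1


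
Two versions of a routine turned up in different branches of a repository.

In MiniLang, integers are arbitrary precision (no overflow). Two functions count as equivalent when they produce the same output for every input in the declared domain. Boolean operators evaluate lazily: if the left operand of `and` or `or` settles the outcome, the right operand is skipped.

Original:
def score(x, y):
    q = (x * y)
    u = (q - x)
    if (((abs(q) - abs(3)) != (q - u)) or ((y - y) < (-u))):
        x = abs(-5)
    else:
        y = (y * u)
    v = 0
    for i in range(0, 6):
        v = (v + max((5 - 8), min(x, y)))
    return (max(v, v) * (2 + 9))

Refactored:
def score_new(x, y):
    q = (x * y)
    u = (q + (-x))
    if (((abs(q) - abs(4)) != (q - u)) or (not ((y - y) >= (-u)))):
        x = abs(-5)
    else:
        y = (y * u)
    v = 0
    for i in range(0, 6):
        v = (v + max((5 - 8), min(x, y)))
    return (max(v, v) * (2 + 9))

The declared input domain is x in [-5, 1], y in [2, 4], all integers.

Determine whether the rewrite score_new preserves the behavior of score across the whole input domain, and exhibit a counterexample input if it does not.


Evaluate both at x=1, y=4.
score: q=4, then u=3, then (((abs(q) - abs(3)) != (q - u)) or ((y - y) < (-u))) is false, then y=12, then v=0, then (i=0), then v=1, then (i=1), then v=2, then (i=2), then v=3, then (i=3), then v=4, then (i=4), then v=5, then (i=5), then v=6, then returns 66
score_new: q=4, then u=3, then (((abs(q) - abs(4)) != (q - u)) or (not ((y - y) >= (-u)))) is true, then x=5, then v=0, then (i=0), then v=4, then (i=1), then v=8, then (i=2), then v=12, then (i=3), then v=16, then (i=4), then v=20, then (i=5), then v=24, then returns 264
66 against 264: the behavior changed.
verdict: not equivalent; witness: x=1, y=4


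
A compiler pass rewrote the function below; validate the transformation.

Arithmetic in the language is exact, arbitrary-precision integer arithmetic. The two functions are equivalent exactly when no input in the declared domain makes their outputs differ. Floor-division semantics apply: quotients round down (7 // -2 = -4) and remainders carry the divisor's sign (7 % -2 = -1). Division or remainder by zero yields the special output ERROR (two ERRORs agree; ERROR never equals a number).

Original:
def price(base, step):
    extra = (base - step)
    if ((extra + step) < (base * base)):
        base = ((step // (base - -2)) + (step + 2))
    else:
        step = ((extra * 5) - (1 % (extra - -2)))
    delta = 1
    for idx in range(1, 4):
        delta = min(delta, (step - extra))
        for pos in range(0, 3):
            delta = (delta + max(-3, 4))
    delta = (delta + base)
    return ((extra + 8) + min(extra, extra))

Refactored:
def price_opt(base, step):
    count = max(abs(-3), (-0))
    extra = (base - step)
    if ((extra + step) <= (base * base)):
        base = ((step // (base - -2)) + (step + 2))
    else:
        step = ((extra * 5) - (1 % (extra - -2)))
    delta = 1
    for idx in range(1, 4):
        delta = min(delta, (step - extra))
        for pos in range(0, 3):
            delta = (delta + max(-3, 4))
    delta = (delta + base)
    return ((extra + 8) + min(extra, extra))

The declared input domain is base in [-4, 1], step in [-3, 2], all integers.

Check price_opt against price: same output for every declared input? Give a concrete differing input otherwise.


The rewrite breaks on base=0, step=2, where the results are ERROR and 4.
price: extra := -2 | ((extra + step) < (base * base)): false | divide-by-zero, output ERROR
price_opt: count := 3 | extra := -2 | ((extra + step) <= (base * base)): true | base := 5 | delta := 1 | iter idx=1: | delta := 1 | iter pos=0: | delta := 5 | iter pos=1: | delta := 9 | iter pos=2: | delta := 13 | iter idx=2: | delta := 4 | iter pos=0: | delta := 8 | iter pos=1: | delta := 12 | iter pos=2: | delta := 16 | iter idx=3: | delta := 4 | iter pos=0: | delta := 8 | iter pos=1: | delta := 12 | iter pos=2: | delta := 16 | delta := 21 | result 4
verdict: not equivalent; witness: base=0, step=2


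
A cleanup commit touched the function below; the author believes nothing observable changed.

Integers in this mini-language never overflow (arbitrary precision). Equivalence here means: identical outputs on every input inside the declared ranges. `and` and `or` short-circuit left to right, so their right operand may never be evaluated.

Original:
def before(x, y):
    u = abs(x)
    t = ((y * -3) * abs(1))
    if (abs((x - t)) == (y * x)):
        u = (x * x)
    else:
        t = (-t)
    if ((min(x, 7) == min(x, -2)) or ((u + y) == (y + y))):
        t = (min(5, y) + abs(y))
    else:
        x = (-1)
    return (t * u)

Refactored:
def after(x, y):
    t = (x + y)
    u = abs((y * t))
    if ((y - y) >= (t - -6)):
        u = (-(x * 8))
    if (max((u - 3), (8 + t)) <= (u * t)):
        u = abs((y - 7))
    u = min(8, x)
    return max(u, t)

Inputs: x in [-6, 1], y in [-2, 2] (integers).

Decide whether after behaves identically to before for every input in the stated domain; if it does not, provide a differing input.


Try x=-6, y=-2.
before: u becomes 6; next t becomes 6; next (abs((x - t)) == (y * x)) evaluates to true; next u becomes 36; next ((min(x, 7) == min(x, -2)) or ((u + y) == (y + y))) evaluates to true; next t becomes 0; next final value 0
after: t becomes -8; next u becomes 16; next ((y - y) >= (t - -6)) evaluates to true; next u becomes 48; next (max((u - 3), (8 + t)) <= (u * t)) evaluates to false; next u becomes -6; next final value -6
0 against -6: the behavior changed.
verdict: not equivalent; witness: x=-6, y=-2


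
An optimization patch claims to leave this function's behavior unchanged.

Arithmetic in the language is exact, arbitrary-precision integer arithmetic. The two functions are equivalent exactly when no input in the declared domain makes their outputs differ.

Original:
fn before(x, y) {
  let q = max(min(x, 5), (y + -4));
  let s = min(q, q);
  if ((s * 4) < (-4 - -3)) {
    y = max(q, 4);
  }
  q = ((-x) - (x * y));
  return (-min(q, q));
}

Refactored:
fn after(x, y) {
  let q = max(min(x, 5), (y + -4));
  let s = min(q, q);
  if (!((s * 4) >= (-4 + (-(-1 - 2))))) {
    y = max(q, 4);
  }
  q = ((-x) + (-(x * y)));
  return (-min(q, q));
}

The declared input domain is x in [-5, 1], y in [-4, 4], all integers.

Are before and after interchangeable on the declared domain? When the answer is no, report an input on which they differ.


This is a faithful refactor — comparison usage differs, plus arithmetic usage differs, plus constant usage differs, plus boolean connective usage differs, but the computed results match everywhere.
Spot check at x=-1, y=0 — before: q = -1; s = -1; ((s * 4) < (-4 - -3)) -> true; y = 4; q = 5; return -5. after: q = -1; s = -1; (!((s * 4) >= (-4 + (-(-1 - 2))))) -> true; y = 4; q = 5; return -5. Both give -5.
Every one of the 63 inputs gives matching results.
verdict: equivalent


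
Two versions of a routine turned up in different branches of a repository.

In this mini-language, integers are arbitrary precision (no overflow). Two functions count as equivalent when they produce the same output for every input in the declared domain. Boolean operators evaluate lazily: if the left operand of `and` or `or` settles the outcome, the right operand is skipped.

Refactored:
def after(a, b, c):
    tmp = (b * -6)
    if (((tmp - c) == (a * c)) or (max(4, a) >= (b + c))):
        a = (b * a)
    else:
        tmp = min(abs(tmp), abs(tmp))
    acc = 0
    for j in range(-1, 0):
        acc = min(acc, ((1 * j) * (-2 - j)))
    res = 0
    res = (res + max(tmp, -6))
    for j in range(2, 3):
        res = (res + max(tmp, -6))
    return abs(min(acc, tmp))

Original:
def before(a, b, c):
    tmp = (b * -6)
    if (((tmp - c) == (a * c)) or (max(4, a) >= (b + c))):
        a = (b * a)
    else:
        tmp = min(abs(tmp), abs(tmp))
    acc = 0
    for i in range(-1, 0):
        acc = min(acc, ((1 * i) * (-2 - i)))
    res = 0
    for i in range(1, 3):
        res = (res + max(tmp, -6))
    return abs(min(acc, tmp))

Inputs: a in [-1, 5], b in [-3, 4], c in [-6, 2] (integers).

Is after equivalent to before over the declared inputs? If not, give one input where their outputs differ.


Reading the diff, among the changes: arithmetic usage differs; and min/max/abs usage differs; and local variable names differ; and constant usage differs; and statement counts differ; and loop structure differs.
One worked example (a=1, b=-3, c=-3) — before: tmp := 18 | (((tmp - c) == (a * c)) or (max(4, a) >= (b + c))): true | a := -3 | acc := 0 | iter i=-1: | acc := 0 | res := 0 | iter i=1: | res := 18 | iter i=2: | res := 36 | result 0; after: tmp := 18 | (((tmp - c) == (a * c)) or (max(4, a) >= (b + c))): true | a := -3 | acc := 0 | iter j=-1: | acc := 0 | res := 0 | res := 18 | iter j=2: | res := 36 | result 0; agreement on 0.
Across all 504 domain points the two functions coincide.
verdict: equivalent


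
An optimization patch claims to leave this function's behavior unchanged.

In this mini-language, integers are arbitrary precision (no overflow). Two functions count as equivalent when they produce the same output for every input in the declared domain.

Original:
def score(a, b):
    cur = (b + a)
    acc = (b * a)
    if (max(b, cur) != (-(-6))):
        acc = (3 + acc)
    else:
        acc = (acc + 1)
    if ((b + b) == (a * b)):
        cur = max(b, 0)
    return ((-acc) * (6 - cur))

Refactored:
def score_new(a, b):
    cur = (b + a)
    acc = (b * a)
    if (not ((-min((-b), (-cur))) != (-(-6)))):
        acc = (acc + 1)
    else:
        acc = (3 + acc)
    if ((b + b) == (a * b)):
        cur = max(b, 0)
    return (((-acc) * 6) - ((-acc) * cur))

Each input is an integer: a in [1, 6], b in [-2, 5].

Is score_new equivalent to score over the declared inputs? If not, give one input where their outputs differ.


The two are interchangeable: boolean connective usage differs, and arithmetic usage differs, and min/max/abs usage differs, and every declared input agrees.
One worked example (a=6, b=2) — score: cur becomes 8; next acc becomes 12; next (max(b, cur) != (-(-6))) evaluates to true; next acc becomes 15; next ((b + b) == (a * b)) evaluates to false; next final value 30; score_new: cur becomes 8; next acc becomes 12; next (not ((-min((-b), (-cur))) != (-(-6)))) evaluates to false; next acc becomes 15; next ((b + b) == (a * b)) evaluates to false; next final value 30; agreement on 30.
Sweeping the whole domain (48 inputs) finds no disagreement.
verdict: equivalent


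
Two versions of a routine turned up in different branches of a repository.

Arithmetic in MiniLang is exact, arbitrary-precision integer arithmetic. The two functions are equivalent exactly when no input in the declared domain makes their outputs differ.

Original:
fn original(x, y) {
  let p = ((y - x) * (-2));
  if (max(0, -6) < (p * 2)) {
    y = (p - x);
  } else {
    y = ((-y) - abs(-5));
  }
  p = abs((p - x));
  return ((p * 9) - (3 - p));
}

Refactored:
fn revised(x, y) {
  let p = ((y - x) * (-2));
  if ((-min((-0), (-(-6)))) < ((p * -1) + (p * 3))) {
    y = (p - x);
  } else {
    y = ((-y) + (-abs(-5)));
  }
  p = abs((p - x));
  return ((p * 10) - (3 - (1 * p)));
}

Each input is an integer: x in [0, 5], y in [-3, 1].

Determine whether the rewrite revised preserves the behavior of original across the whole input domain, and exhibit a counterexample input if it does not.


Consider the input x=0, y=-3.
original: p becomes 6; next (max(0, -6) < (p * 2)) evaluates to true; next y becomes 6; next p becomes 6; next final value 57
revised: p becomes 6; next ((-min((-0), (-(-6)))) < ((p * -1) + (p * 3))) evaluates to true; next y becomes 6; next p becomes 6; next final value 63
57 != 63, so the rewrite changes behavior.
verdict: not equivalent; witness: x=0, y=-3


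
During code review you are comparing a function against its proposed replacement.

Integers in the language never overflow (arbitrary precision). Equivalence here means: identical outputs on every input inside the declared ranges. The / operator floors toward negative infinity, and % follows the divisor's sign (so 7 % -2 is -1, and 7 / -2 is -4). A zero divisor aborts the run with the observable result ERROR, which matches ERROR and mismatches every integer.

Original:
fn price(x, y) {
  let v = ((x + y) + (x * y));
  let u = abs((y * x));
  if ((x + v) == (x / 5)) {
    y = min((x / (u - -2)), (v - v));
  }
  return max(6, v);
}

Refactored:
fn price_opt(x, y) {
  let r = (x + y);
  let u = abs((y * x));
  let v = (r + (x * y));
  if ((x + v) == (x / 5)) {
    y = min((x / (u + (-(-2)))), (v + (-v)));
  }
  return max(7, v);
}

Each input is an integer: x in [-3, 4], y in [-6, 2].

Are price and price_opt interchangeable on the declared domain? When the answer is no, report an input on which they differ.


At x=-3, y=-4: price gives 6, price_opt gives 7.
verdict: not equivalent; witness: x=-3, y=-4


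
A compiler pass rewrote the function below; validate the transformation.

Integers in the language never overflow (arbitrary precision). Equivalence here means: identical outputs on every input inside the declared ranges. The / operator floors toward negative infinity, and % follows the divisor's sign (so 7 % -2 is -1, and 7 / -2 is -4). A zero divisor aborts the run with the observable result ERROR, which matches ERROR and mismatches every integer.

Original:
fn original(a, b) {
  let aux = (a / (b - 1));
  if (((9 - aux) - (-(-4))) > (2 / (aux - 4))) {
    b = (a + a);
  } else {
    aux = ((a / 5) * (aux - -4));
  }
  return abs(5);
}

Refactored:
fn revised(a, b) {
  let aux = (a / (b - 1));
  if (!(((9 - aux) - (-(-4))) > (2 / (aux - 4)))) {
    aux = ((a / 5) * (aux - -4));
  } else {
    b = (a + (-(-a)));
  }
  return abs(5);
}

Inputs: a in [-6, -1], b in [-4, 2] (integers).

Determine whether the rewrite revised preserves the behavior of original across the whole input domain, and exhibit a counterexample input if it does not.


Side by side, the visible changes include: boolean connective usage differs.
As a probe, take a=-5, b=0: original runs aux=5, then (((9 - aux) - (-(-4))) > (2 / (aux - 4))) is false, then aux=-9, then returns 5; revised runs aux=5, then (!(((9 - aux) - (-(-4))) > (2 / (aux - 4)))) is true, then aux=-9, then returns 5; both end at 5.
Sweeping the whole domain (42 inputs) finds no disagreement.
verdict: equivalent


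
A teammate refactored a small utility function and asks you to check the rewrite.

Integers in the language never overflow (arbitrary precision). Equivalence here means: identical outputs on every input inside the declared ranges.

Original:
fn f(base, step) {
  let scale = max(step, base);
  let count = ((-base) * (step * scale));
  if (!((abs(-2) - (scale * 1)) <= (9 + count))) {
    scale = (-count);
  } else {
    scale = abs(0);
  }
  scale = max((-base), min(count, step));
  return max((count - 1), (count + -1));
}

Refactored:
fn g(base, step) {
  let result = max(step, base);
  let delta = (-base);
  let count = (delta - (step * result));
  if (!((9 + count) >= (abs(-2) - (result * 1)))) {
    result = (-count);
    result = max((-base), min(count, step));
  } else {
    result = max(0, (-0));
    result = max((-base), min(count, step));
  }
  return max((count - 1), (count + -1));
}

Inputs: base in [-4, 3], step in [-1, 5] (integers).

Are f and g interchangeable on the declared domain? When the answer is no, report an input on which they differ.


Consider the input base=-4, step=-1.
f: scale=-1, then count=4, then (!((abs(-2) - (scale * 1)) <= (9 + count))) is false, then scale=0, then scale=4, then returns 3
g: result=-1, then delta=4, then count=3, then (!((9 + count) >= (abs(-2) - (result * 1)))) is false, then result=0, then result=4, then returns 2
3 against 2: the behavior changed.
verdict: not equivalent; witness: base=-4, step=-1


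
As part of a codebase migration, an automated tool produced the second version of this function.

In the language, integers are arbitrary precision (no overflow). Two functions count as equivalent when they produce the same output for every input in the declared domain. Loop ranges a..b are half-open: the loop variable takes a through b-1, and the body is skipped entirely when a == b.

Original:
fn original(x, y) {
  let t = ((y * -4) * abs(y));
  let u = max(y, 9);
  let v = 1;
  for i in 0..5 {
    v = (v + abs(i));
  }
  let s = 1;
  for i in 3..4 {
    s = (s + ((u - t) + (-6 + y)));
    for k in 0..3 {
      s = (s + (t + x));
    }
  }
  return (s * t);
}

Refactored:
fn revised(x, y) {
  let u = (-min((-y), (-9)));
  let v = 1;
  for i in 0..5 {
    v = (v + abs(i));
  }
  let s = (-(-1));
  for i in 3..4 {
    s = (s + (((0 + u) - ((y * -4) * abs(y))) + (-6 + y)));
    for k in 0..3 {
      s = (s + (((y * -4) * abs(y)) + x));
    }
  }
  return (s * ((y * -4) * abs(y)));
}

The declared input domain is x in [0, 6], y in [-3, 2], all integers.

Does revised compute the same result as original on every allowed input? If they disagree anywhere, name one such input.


Side by side, the visible changes include: min/max/abs usage differs; constant usage differs; local variable names differ; statement counts differ; arithmetic usage differs.
Spot check at x=4, y=-1 — original: t becomes 4; next u becomes 9; next v becomes 1; next at i=0:; next v becomes 1; next at i=1:; next v becomes 2; next at i=2:; next v becomes 4; next at i=3:; next v becomes 7; next at i=4:; next v becomes 11; next s becomes 1; next at i=3:; next s becomes -1; next at k=0:; next s becomes 7; next at k=1:; next s becomes 15; next at k=2:; next s becomes 23; next final value 92. revised: u becomes 9; next v becomes 1; next at i=0:; next v becomes 1; next at i=1:; next v becomes 2; next at i=2:; next v becomes 4; next at i=3:; next v becomes 7; next at i=4:; next v becomes 11; next s becomes 1; next at i=3:; next s becomes -1; next at k=0:; next s becomes 7; next at k=1:; next s becomes 15; next at k=2:; next s becomes 23; next final value 92. Both give 92.
Across all 42 domain points the two functions coincide.
verdict: equivalent
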